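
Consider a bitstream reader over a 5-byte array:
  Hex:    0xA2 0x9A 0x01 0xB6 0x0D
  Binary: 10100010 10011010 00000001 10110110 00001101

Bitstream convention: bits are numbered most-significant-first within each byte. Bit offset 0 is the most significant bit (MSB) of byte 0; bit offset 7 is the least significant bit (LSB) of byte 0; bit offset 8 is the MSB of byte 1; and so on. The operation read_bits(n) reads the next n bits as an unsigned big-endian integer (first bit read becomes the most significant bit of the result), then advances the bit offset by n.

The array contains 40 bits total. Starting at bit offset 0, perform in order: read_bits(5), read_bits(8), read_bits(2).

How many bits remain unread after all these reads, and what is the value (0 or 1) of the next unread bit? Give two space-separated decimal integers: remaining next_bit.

Read 1: bits[0:5] width=5 -> value=20 (bin 10100); offset now 5 = byte 0 bit 5; 35 bits remain
Read 2: bits[5:13] width=8 -> value=83 (bin 01010011); offset now 13 = byte 1 bit 5; 27 bits remain
Read 3: bits[13:15] width=2 -> value=1 (bin 01); offset now 15 = byte 1 bit 7; 25 bits remain

Answer: 25 0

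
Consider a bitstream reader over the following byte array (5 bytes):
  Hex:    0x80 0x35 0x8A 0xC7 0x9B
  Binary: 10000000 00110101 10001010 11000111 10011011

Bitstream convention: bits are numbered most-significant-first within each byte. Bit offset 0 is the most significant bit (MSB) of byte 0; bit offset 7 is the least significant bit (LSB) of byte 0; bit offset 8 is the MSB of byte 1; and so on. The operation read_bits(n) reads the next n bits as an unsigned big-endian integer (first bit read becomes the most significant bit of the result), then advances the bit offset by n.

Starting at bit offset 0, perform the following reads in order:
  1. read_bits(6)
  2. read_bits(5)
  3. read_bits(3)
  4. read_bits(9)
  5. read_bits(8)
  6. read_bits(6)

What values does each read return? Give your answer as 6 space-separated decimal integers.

Read 1: bits[0:6] width=6 -> value=32 (bin 100000); offset now 6 = byte 0 bit 6; 34 bits remain
Read 2: bits[6:11] width=5 -> value=1 (bin 00001); offset now 11 = byte 1 bit 3; 29 bits remain
Read 3: bits[11:14] width=3 -> value=5 (bin 101); offset now 14 = byte 1 bit 6; 26 bits remain
Read 4: bits[14:23] width=9 -> value=197 (bin 011000101); offset now 23 = byte 2 bit 7; 17 bits remain
Read 5: bits[23:31] width=8 -> value=99 (bin 01100011); offset now 31 = byte 3 bit 7; 9 bits remain
Read 6: bits[31:37] width=6 -> value=51 (bin 110011); offset now 37 = byte 4 bit 5; 3 bits remain

Answer: 32 1 5 197 99 51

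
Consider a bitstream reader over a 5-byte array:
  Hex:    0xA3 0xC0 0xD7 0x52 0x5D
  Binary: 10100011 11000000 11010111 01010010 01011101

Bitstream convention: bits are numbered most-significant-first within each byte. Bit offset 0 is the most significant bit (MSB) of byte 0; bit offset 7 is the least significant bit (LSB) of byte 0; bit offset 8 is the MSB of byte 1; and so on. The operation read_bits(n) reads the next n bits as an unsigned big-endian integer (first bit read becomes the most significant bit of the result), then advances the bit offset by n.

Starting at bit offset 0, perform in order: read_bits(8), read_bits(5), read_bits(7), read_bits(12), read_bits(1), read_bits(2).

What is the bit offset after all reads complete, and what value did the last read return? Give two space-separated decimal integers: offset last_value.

Read 1: bits[0:8] width=8 -> value=163 (bin 10100011); offset now 8 = byte 1 bit 0; 32 bits remain
Read 2: bits[8:13] width=5 -> value=24 (bin 11000); offset now 13 = byte 1 bit 5; 27 bits remain
Read 3: bits[13:20] width=7 -> value=13 (bin 0001101); offset now 20 = byte 2 bit 4; 20 bits remain
Read 4: bits[20:32] width=12 -> value=1874 (bin 011101010010); offset now 32 = byte 4 bit 0; 8 bits remain
Read 5: bits[32:33] width=1 -> value=0 (bin 0); offset now 33 = byte 4 bit 1; 7 bits remain
Read 6: bits[33:35] width=2 -> value=2 (bin 10); offset now 35 = byte 4 bit 3; 5 bits remain

Answer: 35 2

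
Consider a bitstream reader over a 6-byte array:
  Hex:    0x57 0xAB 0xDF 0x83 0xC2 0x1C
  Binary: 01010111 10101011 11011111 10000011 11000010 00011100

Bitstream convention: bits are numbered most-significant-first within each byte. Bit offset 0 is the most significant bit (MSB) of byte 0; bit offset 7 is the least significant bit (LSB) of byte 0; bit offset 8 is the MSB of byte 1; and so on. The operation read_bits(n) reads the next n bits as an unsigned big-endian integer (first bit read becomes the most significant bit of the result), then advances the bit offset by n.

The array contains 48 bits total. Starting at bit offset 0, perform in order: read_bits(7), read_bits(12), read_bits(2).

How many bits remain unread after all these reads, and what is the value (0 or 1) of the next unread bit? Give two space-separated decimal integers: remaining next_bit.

Answer: 27 1

Derivation:
Read 1: bits[0:7] width=7 -> value=43 (bin 0101011); offset now 7 = byte 0 bit 7; 41 bits remain
Read 2: bits[7:19] width=12 -> value=3422 (bin 110101011110); offset now 19 = byte 2 bit 3; 29 bits remain
Read 3: bits[19:21] width=2 -> value=3 (bin 11); offset now 21 = byte 2 bit 5; 27 bits remain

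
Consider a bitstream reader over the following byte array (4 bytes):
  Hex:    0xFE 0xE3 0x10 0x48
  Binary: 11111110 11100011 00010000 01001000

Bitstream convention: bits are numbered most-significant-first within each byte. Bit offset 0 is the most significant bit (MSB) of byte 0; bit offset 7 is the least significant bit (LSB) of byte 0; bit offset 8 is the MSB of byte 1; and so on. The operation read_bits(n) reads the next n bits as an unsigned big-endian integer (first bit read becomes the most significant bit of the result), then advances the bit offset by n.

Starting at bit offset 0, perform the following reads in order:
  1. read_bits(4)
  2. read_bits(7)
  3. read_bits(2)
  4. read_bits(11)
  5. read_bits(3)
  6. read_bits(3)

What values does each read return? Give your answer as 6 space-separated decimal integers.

Answer: 15 119 0 784 2 2

Derivation:
Read 1: bits[0:4] width=4 -> value=15 (bin 1111); offset now 4 = byte 0 bit 4; 28 bits remain
Read 2: bits[4:11] width=7 -> value=119 (bin 1110111); offset now 11 = byte 1 bit 3; 21 bits remain
Read 3: bits[11:13] width=2 -> value=0 (bin 00); offset now 13 = byte 1 bit 5; 19 bits remain
Read 4: bits[13:24] width=11 -> value=784 (bin 01100010000); offset now 24 = byte 3 bit 0; 8 bits remain
Read 5: bits[24:27] width=3 -> value=2 (bin 010); offset now 27 = byte 3 bit 3; 5 bits remain
Read 6: bits[27:30] width=3 -> value=2 (bin 010); offset now 30 = byte 3 bit 6; 2 bits remain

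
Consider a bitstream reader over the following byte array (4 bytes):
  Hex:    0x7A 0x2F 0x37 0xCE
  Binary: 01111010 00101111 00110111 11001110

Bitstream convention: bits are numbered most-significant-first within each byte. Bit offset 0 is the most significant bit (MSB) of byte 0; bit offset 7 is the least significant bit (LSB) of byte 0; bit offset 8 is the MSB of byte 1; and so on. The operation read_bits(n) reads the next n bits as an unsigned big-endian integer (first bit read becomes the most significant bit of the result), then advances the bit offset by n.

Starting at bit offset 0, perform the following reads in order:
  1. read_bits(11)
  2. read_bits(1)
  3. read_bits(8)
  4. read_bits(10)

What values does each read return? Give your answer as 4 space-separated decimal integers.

Answer: 977 0 243 499

Derivation:
Read 1: bits[0:11] width=11 -> value=977 (bin 01111010001); offset now 11 = byte 1 bit 3; 21 bits remain
Read 2: bits[11:12] width=1 -> value=0 (bin 0); offset now 12 = byte 1 bit 4; 20 bits remain
Read 3: bits[12:20] width=8 -> value=243 (bin 11110011); offset now 20 = byte 2 bit 4; 12 bits remain
Read 4: bits[20:30] width=10 -> value=499 (bin 0111110011); offset now 30 = byte 3 bit 6; 2 bits remain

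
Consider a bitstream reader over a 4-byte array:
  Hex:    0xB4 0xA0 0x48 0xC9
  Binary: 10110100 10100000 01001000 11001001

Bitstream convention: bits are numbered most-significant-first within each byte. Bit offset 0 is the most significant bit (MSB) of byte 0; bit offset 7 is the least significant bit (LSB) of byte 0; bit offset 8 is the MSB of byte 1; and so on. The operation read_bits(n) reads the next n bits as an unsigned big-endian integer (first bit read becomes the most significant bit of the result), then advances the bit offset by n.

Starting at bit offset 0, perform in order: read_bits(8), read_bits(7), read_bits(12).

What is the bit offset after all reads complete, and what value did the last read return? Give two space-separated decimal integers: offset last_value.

Answer: 27 582

Derivation:
Read 1: bits[0:8] width=8 -> value=180 (bin 10110100); offset now 8 = byte 1 bit 0; 24 bits remain
Read 2: bits[8:15] width=7 -> value=80 (bin 1010000); offset now 15 = byte 1 bit 7; 17 bits remain
Read 3: bits[15:27] width=12 -> value=582 (bin 001001000110); offset now 27 = byte 3 bit 3; 5 bits remain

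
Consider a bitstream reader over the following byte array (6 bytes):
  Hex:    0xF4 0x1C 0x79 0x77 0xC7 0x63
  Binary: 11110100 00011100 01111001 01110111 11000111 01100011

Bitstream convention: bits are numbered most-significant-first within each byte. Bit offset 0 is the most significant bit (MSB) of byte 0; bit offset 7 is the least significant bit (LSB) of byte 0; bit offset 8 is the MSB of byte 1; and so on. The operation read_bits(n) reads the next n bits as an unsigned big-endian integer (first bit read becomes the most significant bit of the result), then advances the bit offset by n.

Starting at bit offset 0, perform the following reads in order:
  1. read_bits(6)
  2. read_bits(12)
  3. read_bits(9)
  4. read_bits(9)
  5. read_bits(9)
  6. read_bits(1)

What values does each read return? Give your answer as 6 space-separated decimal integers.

Read 1: bits[0:6] width=6 -> value=61 (bin 111101); offset now 6 = byte 0 bit 6; 42 bits remain
Read 2: bits[6:18] width=12 -> value=113 (bin 000001110001); offset now 18 = byte 2 bit 2; 30 bits remain
Read 3: bits[18:27] width=9 -> value=459 (bin 111001011); offset now 27 = byte 3 bit 3; 21 bits remain
Read 4: bits[27:36] width=9 -> value=380 (bin 101111100); offset now 36 = byte 4 bit 4; 12 bits remain
Read 5: bits[36:45] width=9 -> value=236 (bin 011101100); offset now 45 = byte 5 bit 5; 3 bits remain
Read 6: bits[45:46] width=1 -> value=0 (bin 0); offset now 46 = byte 5 bit 6; 2 bits remain

Answer: 61 113 459 380 236 0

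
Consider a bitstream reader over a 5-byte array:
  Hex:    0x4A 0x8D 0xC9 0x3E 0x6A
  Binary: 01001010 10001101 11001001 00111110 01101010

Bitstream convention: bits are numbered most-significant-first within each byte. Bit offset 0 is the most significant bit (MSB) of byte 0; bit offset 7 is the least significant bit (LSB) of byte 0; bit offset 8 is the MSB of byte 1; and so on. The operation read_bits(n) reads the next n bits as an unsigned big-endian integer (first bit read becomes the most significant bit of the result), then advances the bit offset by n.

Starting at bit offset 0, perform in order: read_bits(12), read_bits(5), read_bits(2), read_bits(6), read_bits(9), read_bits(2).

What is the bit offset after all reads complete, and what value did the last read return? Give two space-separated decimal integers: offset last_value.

Read 1: bits[0:12] width=12 -> value=1192 (bin 010010101000); offset now 12 = byte 1 bit 4; 28 bits remain
Read 2: bits[12:17] width=5 -> value=27 (bin 11011); offset now 17 = byte 2 bit 1; 23 bits remain
Read 3: bits[17:19] width=2 -> value=2 (bin 10); offset now 19 = byte 2 bit 3; 21 bits remain
Read 4: bits[19:25] width=6 -> value=18 (bin 010010); offset now 25 = byte 3 bit 1; 15 bits remain
Read 5: bits[25:34] width=9 -> value=249 (bin 011111001); offset now 34 = byte 4 bit 2; 6 bits remain
Read 6: bits[34:36] width=2 -> value=2 (bin 10); offset now 36 = byte 4 bit 4; 4 bits remain

Answer: 36 2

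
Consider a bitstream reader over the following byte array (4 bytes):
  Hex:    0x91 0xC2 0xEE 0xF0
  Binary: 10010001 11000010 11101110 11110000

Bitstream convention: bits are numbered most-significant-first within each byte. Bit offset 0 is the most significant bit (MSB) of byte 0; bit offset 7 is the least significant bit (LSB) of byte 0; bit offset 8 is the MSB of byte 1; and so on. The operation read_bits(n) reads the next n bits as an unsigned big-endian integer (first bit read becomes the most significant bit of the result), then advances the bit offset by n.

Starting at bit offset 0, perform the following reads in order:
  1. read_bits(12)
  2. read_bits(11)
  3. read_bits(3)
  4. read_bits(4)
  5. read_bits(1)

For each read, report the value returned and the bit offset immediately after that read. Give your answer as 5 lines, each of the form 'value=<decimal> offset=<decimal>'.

Answer: value=2332 offset=12
value=375 offset=23
value=3 offset=26
value=12 offset=30
value=0 offset=31

Derivation:
Read 1: bits[0:12] width=12 -> value=2332 (bin 100100011100); offset now 12 = byte 1 bit 4; 20 bits remain
Read 2: bits[12:23] width=11 -> value=375 (bin 00101110111); offset now 23 = byte 2 bit 7; 9 bits remain
Read 3: bits[23:26] width=3 -> value=3 (bin 011); offset now 26 = byte 3 bit 2; 6 bits remain
Read 4: bits[26:30] width=4 -> value=12 (bin 1100); offset now 30 = byte 3 bit 6; 2 bits remain
Read 5: bits[30:31] width=1 -> value=0 (bin 0); offset now 31 = byte 3 bit 7; 1 bits remain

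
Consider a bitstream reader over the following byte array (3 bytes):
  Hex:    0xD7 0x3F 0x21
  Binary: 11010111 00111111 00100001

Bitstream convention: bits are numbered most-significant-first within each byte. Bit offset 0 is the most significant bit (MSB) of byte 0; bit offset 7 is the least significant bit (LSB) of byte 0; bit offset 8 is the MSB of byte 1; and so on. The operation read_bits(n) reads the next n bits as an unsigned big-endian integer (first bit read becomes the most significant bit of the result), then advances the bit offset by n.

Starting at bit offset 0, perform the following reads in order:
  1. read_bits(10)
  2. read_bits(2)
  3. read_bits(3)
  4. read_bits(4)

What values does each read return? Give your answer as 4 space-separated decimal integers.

Answer: 860 3 7 9

Derivation:
Read 1: bits[0:10] width=10 -> value=860 (bin 1101011100); offset now 10 = byte 1 bit 2; 14 bits remain
Read 2: bits[10:12] width=2 -> value=3 (bin 11); offset now 12 = byte 1 bit 4; 12 bits remain
Read 3: bits[12:15] width=3 -> value=7 (bin 111); offset now 15 = byte 1 bit 7; 9 bits remain
Read 4: bits[15:19] width=4 -> value=9 (bin 1001); offset now 19 = byte 2 bit 3; 5 bits remain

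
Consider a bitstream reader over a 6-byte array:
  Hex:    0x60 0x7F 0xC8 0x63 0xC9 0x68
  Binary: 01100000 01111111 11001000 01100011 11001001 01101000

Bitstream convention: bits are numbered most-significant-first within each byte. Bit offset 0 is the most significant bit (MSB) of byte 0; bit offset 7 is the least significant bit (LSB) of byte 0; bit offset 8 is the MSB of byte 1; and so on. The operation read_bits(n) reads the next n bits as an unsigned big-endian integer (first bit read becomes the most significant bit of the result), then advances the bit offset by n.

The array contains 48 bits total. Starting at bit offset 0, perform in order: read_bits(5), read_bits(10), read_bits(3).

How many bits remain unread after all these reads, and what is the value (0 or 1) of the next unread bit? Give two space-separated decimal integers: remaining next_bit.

Read 1: bits[0:5] width=5 -> value=12 (bin 01100); offset now 5 = byte 0 bit 5; 43 bits remain
Read 2: bits[5:15] width=10 -> value=63 (bin 0000111111); offset now 15 = byte 1 bit 7; 33 bits remain
Read 3: bits[15:18] width=3 -> value=7 (bin 111); offset now 18 = byte 2 bit 2; 30 bits remain

Answer: 30 0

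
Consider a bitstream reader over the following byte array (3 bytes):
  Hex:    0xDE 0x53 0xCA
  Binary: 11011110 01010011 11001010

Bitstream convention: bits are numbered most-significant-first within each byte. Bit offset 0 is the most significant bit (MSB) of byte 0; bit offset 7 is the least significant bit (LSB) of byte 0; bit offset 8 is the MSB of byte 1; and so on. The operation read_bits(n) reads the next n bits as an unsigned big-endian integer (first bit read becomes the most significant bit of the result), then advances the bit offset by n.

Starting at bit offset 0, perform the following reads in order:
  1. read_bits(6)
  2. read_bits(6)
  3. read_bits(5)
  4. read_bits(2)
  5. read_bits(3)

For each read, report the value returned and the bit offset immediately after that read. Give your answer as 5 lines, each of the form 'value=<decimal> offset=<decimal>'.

Read 1: bits[0:6] width=6 -> value=55 (bin 110111); offset now 6 = byte 0 bit 6; 18 bits remain
Read 2: bits[6:12] width=6 -> value=37 (bin 100101); offset now 12 = byte 1 bit 4; 12 bits remain
Read 3: bits[12:17] width=5 -> value=7 (bin 00111); offset now 17 = byte 2 bit 1; 7 bits remain
Read 4: bits[17:19] width=2 -> value=2 (bin 10); offset now 19 = byte 2 bit 3; 5 bits remain
Read 5: bits[19:22] width=3 -> value=2 (bin 010); offset now 22 = byte 2 bit 6; 2 bits remain

Answer: value=55 offset=6
value=37 offset=12
value=7 offset=17
value=2 offset=19
value=2 offset=22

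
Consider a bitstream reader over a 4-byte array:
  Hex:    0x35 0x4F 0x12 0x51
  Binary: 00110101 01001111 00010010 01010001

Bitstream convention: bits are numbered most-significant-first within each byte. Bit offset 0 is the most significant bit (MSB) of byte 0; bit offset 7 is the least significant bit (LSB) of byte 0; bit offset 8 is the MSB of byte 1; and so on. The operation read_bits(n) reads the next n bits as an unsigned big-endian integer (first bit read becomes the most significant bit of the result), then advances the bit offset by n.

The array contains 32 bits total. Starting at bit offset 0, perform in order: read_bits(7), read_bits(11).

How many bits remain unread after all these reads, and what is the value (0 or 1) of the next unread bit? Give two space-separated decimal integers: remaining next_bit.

Read 1: bits[0:7] width=7 -> value=26 (bin 0011010); offset now 7 = byte 0 bit 7; 25 bits remain
Read 2: bits[7:18] width=11 -> value=1340 (bin 10100111100); offset now 18 = byte 2 bit 2; 14 bits remain

Answer: 14 0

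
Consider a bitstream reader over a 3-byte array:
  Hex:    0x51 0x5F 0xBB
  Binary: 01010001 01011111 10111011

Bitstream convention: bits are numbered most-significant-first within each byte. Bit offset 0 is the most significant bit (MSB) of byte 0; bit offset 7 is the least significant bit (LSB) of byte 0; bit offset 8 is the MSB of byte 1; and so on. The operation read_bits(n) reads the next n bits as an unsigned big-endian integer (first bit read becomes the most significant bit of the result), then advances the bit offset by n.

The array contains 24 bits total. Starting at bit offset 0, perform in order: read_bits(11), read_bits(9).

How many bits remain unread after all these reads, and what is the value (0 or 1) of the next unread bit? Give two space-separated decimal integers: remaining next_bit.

Answer: 4 1

Derivation:
Read 1: bits[0:11] width=11 -> value=650 (bin 01010001010); offset now 11 = byte 1 bit 3; 13 bits remain
Read 2: bits[11:20] width=9 -> value=507 (bin 111111011); offset now 20 = byte 2 bit 4; 4 bits remain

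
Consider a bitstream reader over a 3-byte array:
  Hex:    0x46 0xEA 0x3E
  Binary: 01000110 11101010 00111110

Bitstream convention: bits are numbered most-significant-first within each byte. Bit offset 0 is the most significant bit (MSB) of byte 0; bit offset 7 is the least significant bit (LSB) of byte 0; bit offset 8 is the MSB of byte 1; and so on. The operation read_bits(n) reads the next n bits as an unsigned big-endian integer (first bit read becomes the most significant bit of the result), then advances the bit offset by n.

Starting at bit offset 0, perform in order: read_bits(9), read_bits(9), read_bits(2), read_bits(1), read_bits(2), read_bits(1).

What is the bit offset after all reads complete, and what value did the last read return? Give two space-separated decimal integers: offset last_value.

Answer: 24 0

Derivation:
Read 1: bits[0:9] width=9 -> value=141 (bin 010001101); offset now 9 = byte 1 bit 1; 15 bits remain
Read 2: bits[9:18] width=9 -> value=424 (bin 110101000); offset now 18 = byte 2 bit 2; 6 bits remain
Read 3: bits[18:20] width=2 -> value=3 (bin 11); offset now 20 = byte 2 bit 4; 4 bits remain
Read 4: bits[20:21] width=1 -> value=1 (bin 1); offset now 21 = byte 2 bit 5; 3 bits remain
Read 5: bits[21:23] width=2 -> value=3 (bin 11); offset now 23 = byte 2 bit 7; 1 bits remain
Read 6: bits[23:24] width=1 -> value=0 (bin 0); offset now 24 = byte 3 bit 0; 0 bits remain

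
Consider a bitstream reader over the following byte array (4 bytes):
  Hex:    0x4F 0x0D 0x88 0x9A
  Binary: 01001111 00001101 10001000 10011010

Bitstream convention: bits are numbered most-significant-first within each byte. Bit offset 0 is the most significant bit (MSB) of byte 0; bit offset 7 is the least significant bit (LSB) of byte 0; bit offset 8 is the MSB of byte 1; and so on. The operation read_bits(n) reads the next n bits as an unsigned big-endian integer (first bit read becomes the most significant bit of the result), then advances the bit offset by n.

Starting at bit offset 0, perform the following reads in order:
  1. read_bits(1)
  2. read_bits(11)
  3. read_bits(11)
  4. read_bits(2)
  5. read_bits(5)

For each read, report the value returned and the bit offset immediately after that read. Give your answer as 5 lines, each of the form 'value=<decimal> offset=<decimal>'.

Read 1: bits[0:1] width=1 -> value=0 (bin 0); offset now 1 = byte 0 bit 1; 31 bits remain
Read 2: bits[1:12] width=11 -> value=1264 (bin 10011110000); offset now 12 = byte 1 bit 4; 20 bits remain
Read 3: bits[12:23] width=11 -> value=1732 (bin 11011000100); offset now 23 = byte 2 bit 7; 9 bits remain
Read 4: bits[23:25] width=2 -> value=1 (bin 01); offset now 25 = byte 3 bit 1; 7 bits remain
Read 5: bits[25:30] width=5 -> value=6 (bin 00110); offset now 30 = byte 3 bit 6; 2 bits remain

Answer: value=0 offset=1
value=1264 offset=12
value=1732 offset=23
value=1 offset=25
value=6 offset=30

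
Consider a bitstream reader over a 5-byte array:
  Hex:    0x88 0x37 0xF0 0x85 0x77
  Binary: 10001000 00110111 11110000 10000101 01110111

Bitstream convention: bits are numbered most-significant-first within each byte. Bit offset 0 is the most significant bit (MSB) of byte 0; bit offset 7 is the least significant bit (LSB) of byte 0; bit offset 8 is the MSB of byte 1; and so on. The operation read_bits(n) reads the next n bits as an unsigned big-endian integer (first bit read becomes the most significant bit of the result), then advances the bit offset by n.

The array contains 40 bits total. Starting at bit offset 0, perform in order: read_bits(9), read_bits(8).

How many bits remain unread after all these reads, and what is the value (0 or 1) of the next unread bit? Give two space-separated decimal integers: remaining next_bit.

Read 1: bits[0:9] width=9 -> value=272 (bin 100010000); offset now 9 = byte 1 bit 1; 31 bits remain
Read 2: bits[9:17] width=8 -> value=111 (bin 01101111); offset now 17 = byte 2 bit 1; 23 bits remain

Answer: 23 1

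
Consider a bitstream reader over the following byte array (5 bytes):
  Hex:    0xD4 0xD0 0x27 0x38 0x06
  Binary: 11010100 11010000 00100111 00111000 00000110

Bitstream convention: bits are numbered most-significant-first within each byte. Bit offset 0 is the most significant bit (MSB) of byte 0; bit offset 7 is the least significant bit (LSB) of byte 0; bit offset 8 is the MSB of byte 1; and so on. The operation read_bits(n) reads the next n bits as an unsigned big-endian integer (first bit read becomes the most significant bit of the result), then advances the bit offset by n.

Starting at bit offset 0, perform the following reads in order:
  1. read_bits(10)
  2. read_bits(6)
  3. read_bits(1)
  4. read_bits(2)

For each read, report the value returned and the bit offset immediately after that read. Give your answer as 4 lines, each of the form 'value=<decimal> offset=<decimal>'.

Answer: value=851 offset=10
value=16 offset=16
value=0 offset=17
value=1 offset=19

Derivation:
Read 1: bits[0:10] width=10 -> value=851 (bin 1101010011); offset now 10 = byte 1 bit 2; 30 bits remain
Read 2: bits[10:16] width=6 -> value=16 (bin 010000); offset now 16 = byte 2 bit 0; 24 bits remain
Read 3: bits[16:17] width=1 -> value=0 (bin 0); offset now 17 = byte 2 bit 1; 23 bits remain
Read 4: bits[17:19] width=2 -> value=1 (bin 01); offset now 19 = byte 2 bit 3; 21 bits remain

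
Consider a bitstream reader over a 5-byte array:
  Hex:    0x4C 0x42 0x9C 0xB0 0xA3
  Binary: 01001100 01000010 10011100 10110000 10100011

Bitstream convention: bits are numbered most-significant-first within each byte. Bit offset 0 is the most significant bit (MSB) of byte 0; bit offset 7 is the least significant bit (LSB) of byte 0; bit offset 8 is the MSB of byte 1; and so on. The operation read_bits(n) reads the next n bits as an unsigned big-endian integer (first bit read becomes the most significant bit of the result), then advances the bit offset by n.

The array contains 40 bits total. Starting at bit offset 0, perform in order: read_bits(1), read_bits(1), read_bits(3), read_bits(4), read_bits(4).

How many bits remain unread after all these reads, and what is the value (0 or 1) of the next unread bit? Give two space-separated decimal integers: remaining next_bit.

Answer: 27 0

Derivation:
Read 1: bits[0:1] width=1 -> value=0 (bin 0); offset now 1 = byte 0 bit 1; 39 bits remain
Read 2: bits[1:2] width=1 -> value=1 (bin 1); offset now 2 = byte 0 bit 2; 38 bits remain
Read 3: bits[2:5] width=3 -> value=1 (bin 001); offset now 5 = byte 0 bit 5; 35 bits remain
Read 4: bits[5:9] width=4 -> value=8 (bin 1000); offset now 9 = byte 1 bit 1; 31 bits remain
Read 5: bits[9:13] width=4 -> value=8 (bin 1000); offset now 13 = byte 1 bit 5; 27 bits remain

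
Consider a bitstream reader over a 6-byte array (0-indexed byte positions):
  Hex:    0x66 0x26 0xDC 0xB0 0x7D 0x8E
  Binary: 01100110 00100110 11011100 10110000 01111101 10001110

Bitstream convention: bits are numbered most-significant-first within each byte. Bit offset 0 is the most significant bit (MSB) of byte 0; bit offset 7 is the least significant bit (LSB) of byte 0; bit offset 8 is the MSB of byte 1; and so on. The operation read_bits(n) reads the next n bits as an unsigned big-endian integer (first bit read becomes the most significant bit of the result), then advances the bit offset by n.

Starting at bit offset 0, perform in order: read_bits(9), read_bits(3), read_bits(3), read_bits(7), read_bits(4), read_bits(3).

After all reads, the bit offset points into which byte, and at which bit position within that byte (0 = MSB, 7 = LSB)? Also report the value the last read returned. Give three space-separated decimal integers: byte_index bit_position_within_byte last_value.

Answer: 3 5 6

Derivation:
Read 1: bits[0:9] width=9 -> value=204 (bin 011001100); offset now 9 = byte 1 bit 1; 39 bits remain
Read 2: bits[9:12] width=3 -> value=2 (bin 010); offset now 12 = byte 1 bit 4; 36 bits remain
Read 3: bits[12:15] width=3 -> value=3 (bin 011); offset now 15 = byte 1 bit 7; 33 bits remain
Read 4: bits[15:22] width=7 -> value=55 (bin 0110111); offset now 22 = byte 2 bit 6; 26 bits remain
Read 5: bits[22:26] width=4 -> value=2 (bin 0010); offset now 26 = byte 3 bit 2; 22 bits remain
Read 6: bits[26:29] width=3 -> value=6 (bin 110); offset now 29 = byte 3 bit 5; 19 bits remain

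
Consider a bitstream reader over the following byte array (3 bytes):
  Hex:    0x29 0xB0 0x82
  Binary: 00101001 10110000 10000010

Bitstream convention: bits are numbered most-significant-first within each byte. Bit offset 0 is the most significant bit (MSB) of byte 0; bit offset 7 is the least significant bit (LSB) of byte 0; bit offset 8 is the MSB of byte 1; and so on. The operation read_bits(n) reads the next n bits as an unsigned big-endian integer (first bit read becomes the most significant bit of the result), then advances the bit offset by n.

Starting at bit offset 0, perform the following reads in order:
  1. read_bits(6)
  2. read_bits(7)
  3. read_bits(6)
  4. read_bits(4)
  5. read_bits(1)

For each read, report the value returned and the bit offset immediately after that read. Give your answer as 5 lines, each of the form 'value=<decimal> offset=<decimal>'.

Answer: value=10 offset=6
value=54 offset=13
value=4 offset=19
value=1 offset=23
value=0 offset=24

Derivation:
Read 1: bits[0:6] width=6 -> value=10 (bin 001010); offset now 6 = byte 0 bit 6; 18 bits remain
Read 2: bits[6:13] width=7 -> value=54 (bin 0110110); offset now 13 = byte 1 bit 5; 11 bits remain
Read 3: bits[13:19] width=6 -> value=4 (bin 000100); offset now 19 = byte 2 bit 3; 5 bits remain
Read 4: bits[19:23] width=4 -> value=1 (bin 0001); offset now 23 = byte 2 bit 7; 1 bits remain
Read 5: bits[23:24] width=1 -> value=0 (bin 0); offset now 24 = byte 3 bit 0; 0 bits remain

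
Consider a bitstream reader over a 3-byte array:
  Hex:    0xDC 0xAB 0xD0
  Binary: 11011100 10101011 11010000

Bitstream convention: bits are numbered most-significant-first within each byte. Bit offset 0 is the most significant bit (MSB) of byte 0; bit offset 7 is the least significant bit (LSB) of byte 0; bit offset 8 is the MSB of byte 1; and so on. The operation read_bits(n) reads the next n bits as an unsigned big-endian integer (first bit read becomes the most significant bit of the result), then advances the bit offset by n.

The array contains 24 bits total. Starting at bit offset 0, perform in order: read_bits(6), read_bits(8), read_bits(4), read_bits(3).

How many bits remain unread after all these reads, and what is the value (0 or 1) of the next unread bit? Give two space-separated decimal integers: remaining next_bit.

Answer: 3 0

Derivation:
Read 1: bits[0:6] width=6 -> value=55 (bin 110111); offset now 6 = byte 0 bit 6; 18 bits remain
Read 2: bits[6:14] width=8 -> value=42 (bin 00101010); offset now 14 = byte 1 bit 6; 10 bits remain
Read 3: bits[14:18] width=4 -> value=15 (bin 1111); offset now 18 = byte 2 bit 2; 6 bits remain
Read 4: bits[18:21] width=3 -> value=2 (bin 010); offset now 21 = byte 2 bit 5; 3 bits remain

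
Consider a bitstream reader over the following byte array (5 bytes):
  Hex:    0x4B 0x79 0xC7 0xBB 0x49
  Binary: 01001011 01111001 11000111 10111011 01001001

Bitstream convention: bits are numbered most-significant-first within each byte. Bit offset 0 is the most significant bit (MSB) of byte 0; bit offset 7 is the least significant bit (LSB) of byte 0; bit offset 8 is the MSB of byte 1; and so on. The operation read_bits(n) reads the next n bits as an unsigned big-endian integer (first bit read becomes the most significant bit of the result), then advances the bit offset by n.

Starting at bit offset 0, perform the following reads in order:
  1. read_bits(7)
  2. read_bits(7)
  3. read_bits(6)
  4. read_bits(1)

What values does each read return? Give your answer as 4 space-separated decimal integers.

Answer: 37 94 28 0

Derivation:
Read 1: bits[0:7] width=7 -> value=37 (bin 0100101); offset now 7 = byte 0 bit 7; 33 bits remain
Read 2: bits[7:14] width=7 -> value=94 (bin 1011110); offset now 14 = byte 1 bit 6; 26 bits remain
Read 3: bits[14:20] width=6 -> value=28 (bin 011100); offset now 20 = byte 2 bit 4; 20 bits remain
Read 4: bits[20:21] width=1 -> value=0 (bin 0); offset now 21 = byte 2 bit 5; 19 bits remain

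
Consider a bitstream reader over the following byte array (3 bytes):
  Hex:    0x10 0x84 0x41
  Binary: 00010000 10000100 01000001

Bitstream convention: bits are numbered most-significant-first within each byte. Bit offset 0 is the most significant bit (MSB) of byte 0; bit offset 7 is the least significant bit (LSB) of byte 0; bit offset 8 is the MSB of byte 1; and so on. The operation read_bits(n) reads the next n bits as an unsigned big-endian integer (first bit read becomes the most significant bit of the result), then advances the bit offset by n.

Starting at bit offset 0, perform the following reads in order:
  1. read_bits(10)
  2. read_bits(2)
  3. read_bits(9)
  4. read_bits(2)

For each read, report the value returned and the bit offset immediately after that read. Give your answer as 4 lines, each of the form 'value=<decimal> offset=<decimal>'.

Read 1: bits[0:10] width=10 -> value=66 (bin 0001000010); offset now 10 = byte 1 bit 2; 14 bits remain
Read 2: bits[10:12] width=2 -> value=0 (bin 00); offset now 12 = byte 1 bit 4; 12 bits remain
Read 3: bits[12:21] width=9 -> value=136 (bin 010001000); offset now 21 = byte 2 bit 5; 3 bits remain
Read 4: bits[21:23] width=2 -> value=0 (bin 00); offset now 23 = byte 2 bit 7; 1 bits remain

Answer: value=66 offset=10
value=0 offset=12
value=136 offset=21
value=0 offset=23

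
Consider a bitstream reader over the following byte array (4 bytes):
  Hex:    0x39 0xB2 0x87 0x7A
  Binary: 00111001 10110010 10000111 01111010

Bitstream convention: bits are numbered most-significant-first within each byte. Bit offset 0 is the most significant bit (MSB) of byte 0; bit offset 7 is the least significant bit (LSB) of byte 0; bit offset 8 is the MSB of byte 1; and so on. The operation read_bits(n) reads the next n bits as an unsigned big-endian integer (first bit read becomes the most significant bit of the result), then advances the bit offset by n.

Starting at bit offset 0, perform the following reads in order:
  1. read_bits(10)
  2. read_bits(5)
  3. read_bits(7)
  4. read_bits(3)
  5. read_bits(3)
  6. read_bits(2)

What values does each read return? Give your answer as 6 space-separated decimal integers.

Read 1: bits[0:10] width=10 -> value=230 (bin 0011100110); offset now 10 = byte 1 bit 2; 22 bits remain
Read 2: bits[10:15] width=5 -> value=25 (bin 11001); offset now 15 = byte 1 bit 7; 17 bits remain
Read 3: bits[15:22] width=7 -> value=33 (bin 0100001); offset now 22 = byte 2 bit 6; 10 bits remain
Read 4: bits[22:25] width=3 -> value=6 (bin 110); offset now 25 = byte 3 bit 1; 7 bits remain
Read 5: bits[25:28] width=3 -> value=7 (bin 111); offset now 28 = byte 3 bit 4; 4 bits remain
Read 6: bits[28:30] width=2 -> value=2 (bin 10); offset now 30 = byte 3 bit 6; 2 bits remain

Answer: 230 25 33 6 7 2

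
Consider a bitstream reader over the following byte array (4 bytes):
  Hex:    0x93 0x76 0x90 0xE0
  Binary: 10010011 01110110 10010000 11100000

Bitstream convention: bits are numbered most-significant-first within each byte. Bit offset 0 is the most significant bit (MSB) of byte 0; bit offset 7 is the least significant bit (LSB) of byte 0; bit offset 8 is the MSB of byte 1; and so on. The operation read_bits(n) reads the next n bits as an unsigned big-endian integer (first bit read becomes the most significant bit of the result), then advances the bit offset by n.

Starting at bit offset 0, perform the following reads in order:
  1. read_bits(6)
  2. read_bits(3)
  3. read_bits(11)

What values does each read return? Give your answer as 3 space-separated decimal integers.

Answer: 36 6 1897

Derivation:
Read 1: bits[0:6] width=6 -> value=36 (bin 100100); offset now 6 = byte 0 bit 6; 26 bits remain
Read 2: bits[6:9] width=3 -> value=6 (bin 110); offset now 9 = byte 1 bit 1; 23 bits remain
Read 3: bits[9:20] width=11 -> value=1897 (bin 11101101001); offset now 20 = byte 2 bit 4; 12 bits remain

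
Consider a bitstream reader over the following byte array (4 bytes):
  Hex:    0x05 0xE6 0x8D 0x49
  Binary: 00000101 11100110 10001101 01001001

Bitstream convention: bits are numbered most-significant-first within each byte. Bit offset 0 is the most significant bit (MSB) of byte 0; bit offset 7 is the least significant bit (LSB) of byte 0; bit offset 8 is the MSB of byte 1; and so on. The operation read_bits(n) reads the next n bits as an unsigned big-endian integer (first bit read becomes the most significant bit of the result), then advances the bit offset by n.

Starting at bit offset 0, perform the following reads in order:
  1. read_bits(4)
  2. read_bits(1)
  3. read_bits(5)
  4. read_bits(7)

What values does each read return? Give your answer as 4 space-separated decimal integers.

Answer: 0 0 23 77

Derivation:
Read 1: bits[0:4] width=4 -> value=0 (bin 0000); offset now 4 = byte 0 bit 4; 28 bits remain
Read 2: bits[4:5] width=1 -> value=0 (bin 0); offset now 5 = byte 0 bit 5; 27 bits remain
Read 3: bits[5:10] width=5 -> value=23 (bin 10111); offset now 10 = byte 1 bit 2; 22 bits remain
Read 4: bits[10:17] width=7 -> value=77 (bin 1001101); offset now 17 = byte 2 bit 1; 15 bits remain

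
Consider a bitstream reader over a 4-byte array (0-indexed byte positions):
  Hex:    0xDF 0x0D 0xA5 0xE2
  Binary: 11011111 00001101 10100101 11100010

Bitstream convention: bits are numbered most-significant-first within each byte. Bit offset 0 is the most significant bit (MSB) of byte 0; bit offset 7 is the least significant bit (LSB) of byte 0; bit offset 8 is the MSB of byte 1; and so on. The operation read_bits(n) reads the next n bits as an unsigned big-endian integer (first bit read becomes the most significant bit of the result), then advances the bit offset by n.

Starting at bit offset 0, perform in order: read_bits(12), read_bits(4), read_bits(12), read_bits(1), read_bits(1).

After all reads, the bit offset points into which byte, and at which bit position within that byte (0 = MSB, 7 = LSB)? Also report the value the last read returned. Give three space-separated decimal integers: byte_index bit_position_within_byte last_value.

Read 1: bits[0:12] width=12 -> value=3568 (bin 110111110000); offset now 12 = byte 1 bit 4; 20 bits remain
Read 2: bits[12:16] width=4 -> value=13 (bin 1101); offset now 16 = byte 2 bit 0; 16 bits remain
Read 3: bits[16:28] width=12 -> value=2654 (bin 101001011110); offset now 28 = byte 3 bit 4; 4 bits remain
Read 4: bits[28:29] width=1 -> value=0 (bin 0); offset now 29 = byte 3 bit 5; 3 bits remain
Read 5: bits[29:30] width=1 -> value=0 (bin 0); offset now 30 = byte 3 bit 6; 2 bits remain

Answer: 3 6 0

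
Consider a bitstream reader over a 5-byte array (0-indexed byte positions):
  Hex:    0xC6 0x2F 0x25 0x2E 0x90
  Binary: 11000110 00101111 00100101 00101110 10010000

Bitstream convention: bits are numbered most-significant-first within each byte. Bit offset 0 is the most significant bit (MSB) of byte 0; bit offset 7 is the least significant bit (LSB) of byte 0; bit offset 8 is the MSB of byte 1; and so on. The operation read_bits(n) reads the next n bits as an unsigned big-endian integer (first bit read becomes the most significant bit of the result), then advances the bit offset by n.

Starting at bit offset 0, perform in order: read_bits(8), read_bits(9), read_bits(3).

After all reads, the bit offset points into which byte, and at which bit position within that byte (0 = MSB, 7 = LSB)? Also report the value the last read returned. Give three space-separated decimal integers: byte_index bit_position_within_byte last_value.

Read 1: bits[0:8] width=8 -> value=198 (bin 11000110); offset now 8 = byte 1 bit 0; 32 bits remain
Read 2: bits[8:17] width=9 -> value=94 (bin 001011110); offset now 17 = byte 2 bit 1; 23 bits remain
Read 3: bits[17:20] width=3 -> value=2 (bin 010); offset now 20 = byte 2 bit 4; 20 bits remain

Answer: 2 4 2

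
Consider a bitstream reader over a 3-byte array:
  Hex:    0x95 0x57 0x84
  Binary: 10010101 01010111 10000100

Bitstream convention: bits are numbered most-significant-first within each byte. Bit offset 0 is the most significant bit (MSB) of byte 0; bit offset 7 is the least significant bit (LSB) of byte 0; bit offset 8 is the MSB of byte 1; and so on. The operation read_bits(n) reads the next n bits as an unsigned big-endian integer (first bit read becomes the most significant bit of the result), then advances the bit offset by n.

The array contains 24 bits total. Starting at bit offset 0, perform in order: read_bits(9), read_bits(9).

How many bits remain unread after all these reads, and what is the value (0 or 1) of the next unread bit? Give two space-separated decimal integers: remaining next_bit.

Read 1: bits[0:9] width=9 -> value=298 (bin 100101010); offset now 9 = byte 1 bit 1; 15 bits remain
Read 2: bits[9:18] width=9 -> value=350 (bin 101011110); offset now 18 = byte 2 bit 2; 6 bits remain

Answer: 6 0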